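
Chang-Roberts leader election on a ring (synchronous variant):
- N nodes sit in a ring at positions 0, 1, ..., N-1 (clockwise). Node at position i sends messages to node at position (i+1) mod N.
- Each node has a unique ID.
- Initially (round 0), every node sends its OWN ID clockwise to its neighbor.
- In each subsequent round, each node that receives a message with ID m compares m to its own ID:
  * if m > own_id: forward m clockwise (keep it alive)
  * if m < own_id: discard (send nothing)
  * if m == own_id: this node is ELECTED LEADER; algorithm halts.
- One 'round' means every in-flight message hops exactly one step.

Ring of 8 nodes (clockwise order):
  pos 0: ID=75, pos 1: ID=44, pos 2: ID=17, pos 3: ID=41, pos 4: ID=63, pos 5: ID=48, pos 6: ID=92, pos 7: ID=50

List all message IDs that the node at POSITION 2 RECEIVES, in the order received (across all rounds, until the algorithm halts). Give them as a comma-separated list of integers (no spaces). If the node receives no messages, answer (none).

Round 1: pos1(id44) recv 75: fwd; pos2(id17) recv 44: fwd; pos3(id41) recv 17: drop; pos4(id63) recv 41: drop; pos5(id48) recv 63: fwd; pos6(id92) recv 48: drop; pos7(id50) recv 92: fwd; pos0(id75) recv 50: drop
Round 2: pos2(id17) recv 75: fwd; pos3(id41) recv 44: fwd; pos6(id92) recv 63: drop; pos0(id75) recv 92: fwd
Round 3: pos3(id41) recv 75: fwd; pos4(id63) recv 44: drop; pos1(id44) recv 92: fwd
Round 4: pos4(id63) recv 75: fwd; pos2(id17) recv 92: fwd
Round 5: pos5(id48) recv 75: fwd; pos3(id41) recv 92: fwd
Round 6: pos6(id92) recv 75: drop; pos4(id63) recv 92: fwd
Round 7: pos5(id48) recv 92: fwd
Round 8: pos6(id92) recv 92: ELECTED

Answer: 44,75,92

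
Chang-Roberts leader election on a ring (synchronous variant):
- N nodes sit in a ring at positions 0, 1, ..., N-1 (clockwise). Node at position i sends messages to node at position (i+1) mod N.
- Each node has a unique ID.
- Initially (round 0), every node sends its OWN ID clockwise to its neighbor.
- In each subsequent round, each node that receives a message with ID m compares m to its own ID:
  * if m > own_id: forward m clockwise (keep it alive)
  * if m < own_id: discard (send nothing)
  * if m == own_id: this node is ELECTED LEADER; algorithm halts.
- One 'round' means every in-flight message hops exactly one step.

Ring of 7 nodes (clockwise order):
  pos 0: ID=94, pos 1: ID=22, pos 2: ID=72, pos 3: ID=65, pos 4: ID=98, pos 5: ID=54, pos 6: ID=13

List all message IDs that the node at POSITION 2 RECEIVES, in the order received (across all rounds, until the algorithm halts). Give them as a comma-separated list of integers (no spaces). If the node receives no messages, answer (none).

Round 1: pos1(id22) recv 94: fwd; pos2(id72) recv 22: drop; pos3(id65) recv 72: fwd; pos4(id98) recv 65: drop; pos5(id54) recv 98: fwd; pos6(id13) recv 54: fwd; pos0(id94) recv 13: drop
Round 2: pos2(id72) recv 94: fwd; pos4(id98) recv 72: drop; pos6(id13) recv 98: fwd; pos0(id94) recv 54: drop
Round 3: pos3(id65) recv 94: fwd; pos0(id94) recv 98: fwd
Round 4: pos4(id98) recv 94: drop; pos1(id22) recv 98: fwd
Round 5: pos2(id72) recv 98: fwd
Round 6: pos3(id65) recv 98: fwd
Round 7: pos4(id98) recv 98: ELECTED

Answer: 22,94,98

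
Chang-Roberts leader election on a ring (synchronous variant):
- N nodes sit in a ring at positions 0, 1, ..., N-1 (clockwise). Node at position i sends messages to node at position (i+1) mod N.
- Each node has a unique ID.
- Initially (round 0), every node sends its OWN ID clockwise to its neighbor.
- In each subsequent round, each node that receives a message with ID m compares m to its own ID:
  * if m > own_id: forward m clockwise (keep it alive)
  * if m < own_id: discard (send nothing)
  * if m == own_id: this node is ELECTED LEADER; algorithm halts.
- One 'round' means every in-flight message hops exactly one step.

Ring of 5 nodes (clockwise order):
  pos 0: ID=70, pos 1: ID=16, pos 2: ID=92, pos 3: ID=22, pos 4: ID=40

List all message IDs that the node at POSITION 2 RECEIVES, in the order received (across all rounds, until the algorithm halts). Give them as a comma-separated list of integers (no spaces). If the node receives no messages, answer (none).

Round 1: pos1(id16) recv 70: fwd; pos2(id92) recv 16: drop; pos3(id22) recv 92: fwd; pos4(id40) recv 22: drop; pos0(id70) recv 40: drop
Round 2: pos2(id92) recv 70: drop; pos4(id40) recv 92: fwd
Round 3: pos0(id70) recv 92: fwd
Round 4: pos1(id16) recv 92: fwd
Round 5: pos2(id92) recv 92: ELECTED

Answer: 16,70,92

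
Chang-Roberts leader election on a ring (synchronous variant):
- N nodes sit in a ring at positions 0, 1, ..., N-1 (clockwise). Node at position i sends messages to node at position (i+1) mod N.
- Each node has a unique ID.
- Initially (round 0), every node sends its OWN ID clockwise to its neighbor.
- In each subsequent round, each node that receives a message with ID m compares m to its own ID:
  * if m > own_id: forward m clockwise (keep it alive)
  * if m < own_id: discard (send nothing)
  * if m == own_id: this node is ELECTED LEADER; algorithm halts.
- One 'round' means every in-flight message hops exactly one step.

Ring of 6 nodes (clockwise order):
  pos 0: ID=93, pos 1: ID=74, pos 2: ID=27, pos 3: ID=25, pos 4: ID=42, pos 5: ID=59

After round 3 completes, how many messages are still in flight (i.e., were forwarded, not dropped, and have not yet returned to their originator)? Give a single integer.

Round 1: pos1(id74) recv 93: fwd; pos2(id27) recv 74: fwd; pos3(id25) recv 27: fwd; pos4(id42) recv 25: drop; pos5(id59) recv 42: drop; pos0(id93) recv 59: drop
Round 2: pos2(id27) recv 93: fwd; pos3(id25) recv 74: fwd; pos4(id42) recv 27: drop
Round 3: pos3(id25) recv 93: fwd; pos4(id42) recv 74: fwd
After round 3: 2 messages still in flight

Answer: 2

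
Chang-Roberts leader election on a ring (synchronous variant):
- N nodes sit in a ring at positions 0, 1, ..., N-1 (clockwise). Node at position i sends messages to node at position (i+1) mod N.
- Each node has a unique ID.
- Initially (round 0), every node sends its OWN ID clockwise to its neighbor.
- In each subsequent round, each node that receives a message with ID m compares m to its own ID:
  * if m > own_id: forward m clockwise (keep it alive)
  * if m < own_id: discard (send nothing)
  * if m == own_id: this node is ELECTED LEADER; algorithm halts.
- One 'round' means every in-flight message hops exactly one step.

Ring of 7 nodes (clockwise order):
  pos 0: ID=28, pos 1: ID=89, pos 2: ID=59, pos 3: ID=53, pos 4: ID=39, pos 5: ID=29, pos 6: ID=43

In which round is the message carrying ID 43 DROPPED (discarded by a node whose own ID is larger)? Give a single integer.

Answer: 2

Derivation:
Round 1: pos1(id89) recv 28: drop; pos2(id59) recv 89: fwd; pos3(id53) recv 59: fwd; pos4(id39) recv 53: fwd; pos5(id29) recv 39: fwd; pos6(id43) recv 29: drop; pos0(id28) recv 43: fwd
Round 2: pos3(id53) recv 89: fwd; pos4(id39) recv 59: fwd; pos5(id29) recv 53: fwd; pos6(id43) recv 39: drop; pos1(id89) recv 43: drop
Round 3: pos4(id39) recv 89: fwd; pos5(id29) recv 59: fwd; pos6(id43) recv 53: fwd
Round 4: pos5(id29) recv 89: fwd; pos6(id43) recv 59: fwd; pos0(id28) recv 53: fwd
Round 5: pos6(id43) recv 89: fwd; pos0(id28) recv 59: fwd; pos1(id89) recv 53: drop
Round 6: pos0(id28) recv 89: fwd; pos1(id89) recv 59: drop
Round 7: pos1(id89) recv 89: ELECTED
Message ID 43 originates at pos 6; dropped at pos 1 in round 2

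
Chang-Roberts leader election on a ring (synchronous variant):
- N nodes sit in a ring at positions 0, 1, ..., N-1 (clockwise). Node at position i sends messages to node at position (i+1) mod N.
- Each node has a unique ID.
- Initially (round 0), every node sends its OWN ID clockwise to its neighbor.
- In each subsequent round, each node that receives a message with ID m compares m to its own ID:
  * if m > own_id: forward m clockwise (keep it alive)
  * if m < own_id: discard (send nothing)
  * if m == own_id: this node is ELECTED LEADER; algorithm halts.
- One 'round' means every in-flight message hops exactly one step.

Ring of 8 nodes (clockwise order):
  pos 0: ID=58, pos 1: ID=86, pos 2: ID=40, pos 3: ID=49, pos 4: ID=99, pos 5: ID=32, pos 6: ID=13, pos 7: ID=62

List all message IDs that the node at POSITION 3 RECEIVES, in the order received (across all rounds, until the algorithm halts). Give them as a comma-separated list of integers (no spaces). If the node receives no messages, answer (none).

Answer: 40,86,99

Derivation:
Round 1: pos1(id86) recv 58: drop; pos2(id40) recv 86: fwd; pos3(id49) recv 40: drop; pos4(id99) recv 49: drop; pos5(id32) recv 99: fwd; pos6(id13) recv 32: fwd; pos7(id62) recv 13: drop; pos0(id58) recv 62: fwd
Round 2: pos3(id49) recv 86: fwd; pos6(id13) recv 99: fwd; pos7(id62) recv 32: drop; pos1(id86) recv 62: drop
Round 3: pos4(id99) recv 86: drop; pos7(id62) recv 99: fwd
Round 4: pos0(id58) recv 99: fwd
Round 5: pos1(id86) recv 99: fwd
Round 6: pos2(id40) recv 99: fwd
Round 7: pos3(id49) recv 99: fwd
Round 8: pos4(id99) recv 99: ELECTED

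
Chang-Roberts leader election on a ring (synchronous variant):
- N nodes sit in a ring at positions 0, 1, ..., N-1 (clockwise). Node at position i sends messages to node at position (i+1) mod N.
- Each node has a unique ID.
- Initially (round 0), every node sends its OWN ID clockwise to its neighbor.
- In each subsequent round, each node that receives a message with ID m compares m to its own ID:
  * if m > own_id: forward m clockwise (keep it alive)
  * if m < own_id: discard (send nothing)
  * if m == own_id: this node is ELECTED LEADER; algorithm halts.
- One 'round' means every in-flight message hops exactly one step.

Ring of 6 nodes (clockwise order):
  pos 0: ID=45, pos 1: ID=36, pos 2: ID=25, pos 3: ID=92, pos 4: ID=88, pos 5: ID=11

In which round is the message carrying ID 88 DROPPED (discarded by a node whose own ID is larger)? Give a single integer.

Answer: 5

Derivation:
Round 1: pos1(id36) recv 45: fwd; pos2(id25) recv 36: fwd; pos3(id92) recv 25: drop; pos4(id88) recv 92: fwd; pos5(id11) recv 88: fwd; pos0(id45) recv 11: drop
Round 2: pos2(id25) recv 45: fwd; pos3(id92) recv 36: drop; pos5(id11) recv 92: fwd; pos0(id45) recv 88: fwd
Round 3: pos3(id92) recv 45: drop; pos0(id45) recv 92: fwd; pos1(id36) recv 88: fwd
Round 4: pos1(id36) recv 92: fwd; pos2(id25) recv 88: fwd
Round 5: pos2(id25) recv 92: fwd; pos3(id92) recv 88: drop
Round 6: pos3(id92) recv 92: ELECTED
Message ID 88 originates at pos 4; dropped at pos 3 in round 5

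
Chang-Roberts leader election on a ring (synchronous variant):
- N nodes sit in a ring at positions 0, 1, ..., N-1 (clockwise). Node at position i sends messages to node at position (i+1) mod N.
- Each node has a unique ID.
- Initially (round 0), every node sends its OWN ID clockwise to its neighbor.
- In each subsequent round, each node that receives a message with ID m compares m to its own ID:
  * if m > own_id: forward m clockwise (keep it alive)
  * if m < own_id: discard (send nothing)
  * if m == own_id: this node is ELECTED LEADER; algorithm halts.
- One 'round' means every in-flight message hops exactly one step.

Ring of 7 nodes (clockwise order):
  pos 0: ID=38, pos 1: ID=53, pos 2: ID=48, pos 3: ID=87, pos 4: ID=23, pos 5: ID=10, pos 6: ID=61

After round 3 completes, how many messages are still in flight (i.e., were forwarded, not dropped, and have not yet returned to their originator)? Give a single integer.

Answer: 2

Derivation:
Round 1: pos1(id53) recv 38: drop; pos2(id48) recv 53: fwd; pos3(id87) recv 48: drop; pos4(id23) recv 87: fwd; pos5(id10) recv 23: fwd; pos6(id61) recv 10: drop; pos0(id38) recv 61: fwd
Round 2: pos3(id87) recv 53: drop; pos5(id10) recv 87: fwd; pos6(id61) recv 23: drop; pos1(id53) recv 61: fwd
Round 3: pos6(id61) recv 87: fwd; pos2(id48) recv 61: fwd
After round 3: 2 messages still in flight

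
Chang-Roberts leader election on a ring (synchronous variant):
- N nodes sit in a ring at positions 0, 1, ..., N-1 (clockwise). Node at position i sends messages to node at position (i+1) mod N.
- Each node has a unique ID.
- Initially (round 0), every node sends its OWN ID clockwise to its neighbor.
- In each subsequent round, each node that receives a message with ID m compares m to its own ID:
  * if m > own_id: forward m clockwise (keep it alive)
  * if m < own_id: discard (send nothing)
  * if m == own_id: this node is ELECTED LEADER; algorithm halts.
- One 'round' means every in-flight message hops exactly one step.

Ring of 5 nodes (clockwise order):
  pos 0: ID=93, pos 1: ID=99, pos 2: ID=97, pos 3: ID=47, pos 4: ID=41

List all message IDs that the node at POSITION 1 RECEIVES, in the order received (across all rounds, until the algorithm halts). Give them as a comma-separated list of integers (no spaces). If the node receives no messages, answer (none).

Answer: 93,97,99

Derivation:
Round 1: pos1(id99) recv 93: drop; pos2(id97) recv 99: fwd; pos3(id47) recv 97: fwd; pos4(id41) recv 47: fwd; pos0(id93) recv 41: drop
Round 2: pos3(id47) recv 99: fwd; pos4(id41) recv 97: fwd; pos0(id93) recv 47: drop
Round 3: pos4(id41) recv 99: fwd; pos0(id93) recv 97: fwd
Round 4: pos0(id93) recv 99: fwd; pos1(id99) recv 97: drop
Round 5: pos1(id99) recv 99: ELECTED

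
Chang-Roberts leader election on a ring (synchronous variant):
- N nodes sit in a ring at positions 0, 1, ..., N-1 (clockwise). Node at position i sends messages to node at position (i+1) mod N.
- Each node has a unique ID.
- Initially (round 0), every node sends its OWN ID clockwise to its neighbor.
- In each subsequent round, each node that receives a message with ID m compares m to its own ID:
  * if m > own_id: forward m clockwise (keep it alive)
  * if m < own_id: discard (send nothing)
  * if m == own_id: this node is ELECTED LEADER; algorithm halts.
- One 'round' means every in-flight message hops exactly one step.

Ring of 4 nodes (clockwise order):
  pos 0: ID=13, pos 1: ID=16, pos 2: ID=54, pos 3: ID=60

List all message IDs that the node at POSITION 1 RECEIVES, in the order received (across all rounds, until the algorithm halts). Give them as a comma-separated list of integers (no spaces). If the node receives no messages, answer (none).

Round 1: pos1(id16) recv 13: drop; pos2(id54) recv 16: drop; pos3(id60) recv 54: drop; pos0(id13) recv 60: fwd
Round 2: pos1(id16) recv 60: fwd
Round 3: pos2(id54) recv 60: fwd
Round 4: pos3(id60) recv 60: ELECTED

Answer: 13,60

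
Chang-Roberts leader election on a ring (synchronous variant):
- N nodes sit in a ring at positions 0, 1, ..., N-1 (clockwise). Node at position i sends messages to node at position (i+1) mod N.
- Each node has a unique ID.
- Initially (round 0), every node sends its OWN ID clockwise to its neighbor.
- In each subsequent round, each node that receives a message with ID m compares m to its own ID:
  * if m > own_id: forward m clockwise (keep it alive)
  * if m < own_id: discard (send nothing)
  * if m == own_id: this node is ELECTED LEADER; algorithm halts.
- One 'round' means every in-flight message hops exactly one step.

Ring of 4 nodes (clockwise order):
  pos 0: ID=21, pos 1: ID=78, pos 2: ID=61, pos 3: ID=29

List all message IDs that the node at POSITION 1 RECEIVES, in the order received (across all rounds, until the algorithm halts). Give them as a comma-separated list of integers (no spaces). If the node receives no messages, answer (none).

Answer: 21,29,61,78

Derivation:
Round 1: pos1(id78) recv 21: drop; pos2(id61) recv 78: fwd; pos3(id29) recv 61: fwd; pos0(id21) recv 29: fwd
Round 2: pos3(id29) recv 78: fwd; pos0(id21) recv 61: fwd; pos1(id78) recv 29: drop
Round 3: pos0(id21) recv 78: fwd; pos1(id78) recv 61: drop
Round 4: pos1(id78) recv 78: ELECTED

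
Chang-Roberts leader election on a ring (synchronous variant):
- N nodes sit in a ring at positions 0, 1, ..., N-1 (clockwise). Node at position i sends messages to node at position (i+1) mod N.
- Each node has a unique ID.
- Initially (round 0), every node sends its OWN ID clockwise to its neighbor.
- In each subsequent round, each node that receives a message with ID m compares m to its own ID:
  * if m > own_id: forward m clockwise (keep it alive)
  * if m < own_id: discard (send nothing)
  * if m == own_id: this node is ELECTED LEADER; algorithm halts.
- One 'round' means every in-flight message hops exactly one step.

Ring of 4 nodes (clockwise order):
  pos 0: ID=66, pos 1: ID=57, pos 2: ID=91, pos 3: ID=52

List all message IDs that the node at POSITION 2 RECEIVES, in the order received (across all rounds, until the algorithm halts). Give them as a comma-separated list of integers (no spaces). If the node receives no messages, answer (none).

Round 1: pos1(id57) recv 66: fwd; pos2(id91) recv 57: drop; pos3(id52) recv 91: fwd; pos0(id66) recv 52: drop
Round 2: pos2(id91) recv 66: drop; pos0(id66) recv 91: fwd
Round 3: pos1(id57) recv 91: fwd
Round 4: pos2(id91) recv 91: ELECTED

Answer: 57,66,91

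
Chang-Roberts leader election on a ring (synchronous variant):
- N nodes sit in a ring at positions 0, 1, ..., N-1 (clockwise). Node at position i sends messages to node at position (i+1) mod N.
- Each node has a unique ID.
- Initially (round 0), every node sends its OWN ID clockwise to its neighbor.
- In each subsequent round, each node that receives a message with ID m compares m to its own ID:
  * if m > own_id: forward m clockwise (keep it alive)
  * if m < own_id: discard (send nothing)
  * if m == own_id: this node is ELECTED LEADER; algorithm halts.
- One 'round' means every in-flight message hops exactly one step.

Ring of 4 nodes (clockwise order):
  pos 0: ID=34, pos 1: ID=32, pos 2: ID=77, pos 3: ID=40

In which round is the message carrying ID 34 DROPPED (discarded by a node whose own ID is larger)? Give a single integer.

Answer: 2

Derivation:
Round 1: pos1(id32) recv 34: fwd; pos2(id77) recv 32: drop; pos3(id40) recv 77: fwd; pos0(id34) recv 40: fwd
Round 2: pos2(id77) recv 34: drop; pos0(id34) recv 77: fwd; pos1(id32) recv 40: fwd
Round 3: pos1(id32) recv 77: fwd; pos2(id77) recv 40: drop
Round 4: pos2(id77) recv 77: ELECTED
Message ID 34 originates at pos 0; dropped at pos 2 in round 2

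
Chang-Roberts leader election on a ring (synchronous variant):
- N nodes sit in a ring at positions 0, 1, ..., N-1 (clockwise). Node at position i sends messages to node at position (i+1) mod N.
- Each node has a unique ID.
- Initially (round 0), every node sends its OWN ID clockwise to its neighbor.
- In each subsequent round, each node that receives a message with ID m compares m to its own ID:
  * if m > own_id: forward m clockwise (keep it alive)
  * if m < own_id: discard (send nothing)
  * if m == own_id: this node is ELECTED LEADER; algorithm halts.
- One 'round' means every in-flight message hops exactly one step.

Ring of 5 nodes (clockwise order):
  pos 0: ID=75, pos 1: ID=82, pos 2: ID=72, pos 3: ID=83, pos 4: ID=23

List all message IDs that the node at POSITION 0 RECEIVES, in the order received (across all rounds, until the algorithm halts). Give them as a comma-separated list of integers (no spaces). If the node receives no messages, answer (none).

Round 1: pos1(id82) recv 75: drop; pos2(id72) recv 82: fwd; pos3(id83) recv 72: drop; pos4(id23) recv 83: fwd; pos0(id75) recv 23: drop
Round 2: pos3(id83) recv 82: drop; pos0(id75) recv 83: fwd
Round 3: pos1(id82) recv 83: fwd
Round 4: pos2(id72) recv 83: fwd
Round 5: pos3(id83) recv 83: ELECTED

Answer: 23,83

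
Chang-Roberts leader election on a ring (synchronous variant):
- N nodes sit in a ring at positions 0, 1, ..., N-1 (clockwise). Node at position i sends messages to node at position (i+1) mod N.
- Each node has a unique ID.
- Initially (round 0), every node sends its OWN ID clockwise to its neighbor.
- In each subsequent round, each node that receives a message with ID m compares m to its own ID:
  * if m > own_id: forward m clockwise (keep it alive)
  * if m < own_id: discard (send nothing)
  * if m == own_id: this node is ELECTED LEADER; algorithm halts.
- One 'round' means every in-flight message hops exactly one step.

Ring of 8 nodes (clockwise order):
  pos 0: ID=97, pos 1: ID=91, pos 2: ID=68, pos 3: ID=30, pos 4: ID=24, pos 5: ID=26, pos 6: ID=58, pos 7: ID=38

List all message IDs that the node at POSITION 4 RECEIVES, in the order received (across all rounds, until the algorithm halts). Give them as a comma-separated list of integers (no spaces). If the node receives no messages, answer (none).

Round 1: pos1(id91) recv 97: fwd; pos2(id68) recv 91: fwd; pos3(id30) recv 68: fwd; pos4(id24) recv 30: fwd; pos5(id26) recv 24: drop; pos6(id58) recv 26: drop; pos7(id38) recv 58: fwd; pos0(id97) recv 38: drop
Round 2: pos2(id68) recv 97: fwd; pos3(id30) recv 91: fwd; pos4(id24) recv 68: fwd; pos5(id26) recv 30: fwd; pos0(id97) recv 58: drop
Round 3: pos3(id30) recv 97: fwd; pos4(id24) recv 91: fwd; pos5(id26) recv 68: fwd; pos6(id58) recv 30: drop
Round 4: pos4(id24) recv 97: fwd; pos5(id26) recv 91: fwd; pos6(id58) recv 68: fwd
Round 5: pos5(id26) recv 97: fwd; pos6(id58) recv 91: fwd; pos7(id38) recv 68: fwd
Round 6: pos6(id58) recv 97: fwd; pos7(id38) recv 91: fwd; pos0(id97) recv 68: drop
Round 7: pos7(id38) recv 97: fwd; pos0(id97) recv 91: drop
Round 8: pos0(id97) recv 97: ELECTED

Answer: 30,68,91,97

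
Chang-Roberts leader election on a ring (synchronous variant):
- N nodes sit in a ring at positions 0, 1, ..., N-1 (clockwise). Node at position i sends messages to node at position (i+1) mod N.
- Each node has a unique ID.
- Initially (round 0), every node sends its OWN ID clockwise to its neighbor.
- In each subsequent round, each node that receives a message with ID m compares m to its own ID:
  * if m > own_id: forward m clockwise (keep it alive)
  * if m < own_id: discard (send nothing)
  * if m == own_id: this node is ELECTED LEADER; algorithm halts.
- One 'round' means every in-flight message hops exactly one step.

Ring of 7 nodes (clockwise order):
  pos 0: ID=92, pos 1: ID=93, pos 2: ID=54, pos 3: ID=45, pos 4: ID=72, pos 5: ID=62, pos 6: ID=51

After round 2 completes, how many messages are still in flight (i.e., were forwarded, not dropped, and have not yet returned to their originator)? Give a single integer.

Answer: 2

Derivation:
Round 1: pos1(id93) recv 92: drop; pos2(id54) recv 93: fwd; pos3(id45) recv 54: fwd; pos4(id72) recv 45: drop; pos5(id62) recv 72: fwd; pos6(id51) recv 62: fwd; pos0(id92) recv 51: drop
Round 2: pos3(id45) recv 93: fwd; pos4(id72) recv 54: drop; pos6(id51) recv 72: fwd; pos0(id92) recv 62: drop
After round 2: 2 messages still in flight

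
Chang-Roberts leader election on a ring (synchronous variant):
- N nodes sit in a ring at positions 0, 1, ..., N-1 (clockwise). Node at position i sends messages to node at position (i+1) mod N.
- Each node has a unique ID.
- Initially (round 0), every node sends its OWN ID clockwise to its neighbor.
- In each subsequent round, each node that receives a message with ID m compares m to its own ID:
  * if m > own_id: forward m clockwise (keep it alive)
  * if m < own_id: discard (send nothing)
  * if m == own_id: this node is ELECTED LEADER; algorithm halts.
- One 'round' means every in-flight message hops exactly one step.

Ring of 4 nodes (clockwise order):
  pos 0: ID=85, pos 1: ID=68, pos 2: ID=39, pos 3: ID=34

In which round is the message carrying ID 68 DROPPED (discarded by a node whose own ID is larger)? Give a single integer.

Round 1: pos1(id68) recv 85: fwd; pos2(id39) recv 68: fwd; pos3(id34) recv 39: fwd; pos0(id85) recv 34: drop
Round 2: pos2(id39) recv 85: fwd; pos3(id34) recv 68: fwd; pos0(id85) recv 39: drop
Round 3: pos3(id34) recv 85: fwd; pos0(id85) recv 68: drop
Round 4: pos0(id85) recv 85: ELECTED
Message ID 68 originates at pos 1; dropped at pos 0 in round 3

Answer: 3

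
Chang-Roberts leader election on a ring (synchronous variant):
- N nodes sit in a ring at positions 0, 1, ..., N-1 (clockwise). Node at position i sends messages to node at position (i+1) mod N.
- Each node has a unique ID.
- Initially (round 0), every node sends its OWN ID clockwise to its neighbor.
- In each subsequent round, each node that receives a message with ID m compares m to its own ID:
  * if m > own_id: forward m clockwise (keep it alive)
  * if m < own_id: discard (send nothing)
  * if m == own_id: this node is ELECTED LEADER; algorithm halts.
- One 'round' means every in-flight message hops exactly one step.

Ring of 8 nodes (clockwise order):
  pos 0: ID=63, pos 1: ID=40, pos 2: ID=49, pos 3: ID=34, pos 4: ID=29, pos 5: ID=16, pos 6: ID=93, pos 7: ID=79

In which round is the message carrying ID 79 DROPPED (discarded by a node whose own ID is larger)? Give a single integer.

Answer: 7

Derivation:
Round 1: pos1(id40) recv 63: fwd; pos2(id49) recv 40: drop; pos3(id34) recv 49: fwd; pos4(id29) recv 34: fwd; pos5(id16) recv 29: fwd; pos6(id93) recv 16: drop; pos7(id79) recv 93: fwd; pos0(id63) recv 79: fwd
Round 2: pos2(id49) recv 63: fwd; pos4(id29) recv 49: fwd; pos5(id16) recv 34: fwd; pos6(id93) recv 29: drop; pos0(id63) recv 93: fwd; pos1(id40) recv 79: fwd
Round 3: pos3(id34) recv 63: fwd; pos5(id16) recv 49: fwd; pos6(id93) recv 34: drop; pos1(id40) recv 93: fwd; pos2(id49) recv 79: fwd
Round 4: pos4(id29) recv 63: fwd; pos6(id93) recv 49: drop; pos2(id49) recv 93: fwd; pos3(id34) recv 79: fwd
Round 5: pos5(id16) recv 63: fwd; pos3(id34) recv 93: fwd; pos4(id29) recv 79: fwd
Round 6: pos6(id93) recv 63: drop; pos4(id29) recv 93: fwd; pos5(id16) recv 79: fwd
Round 7: pos5(id16) recv 93: fwd; pos6(id93) recv 79: drop
Round 8: pos6(id93) recv 93: ELECTED
Message ID 79 originates at pos 7; dropped at pos 6 in round 7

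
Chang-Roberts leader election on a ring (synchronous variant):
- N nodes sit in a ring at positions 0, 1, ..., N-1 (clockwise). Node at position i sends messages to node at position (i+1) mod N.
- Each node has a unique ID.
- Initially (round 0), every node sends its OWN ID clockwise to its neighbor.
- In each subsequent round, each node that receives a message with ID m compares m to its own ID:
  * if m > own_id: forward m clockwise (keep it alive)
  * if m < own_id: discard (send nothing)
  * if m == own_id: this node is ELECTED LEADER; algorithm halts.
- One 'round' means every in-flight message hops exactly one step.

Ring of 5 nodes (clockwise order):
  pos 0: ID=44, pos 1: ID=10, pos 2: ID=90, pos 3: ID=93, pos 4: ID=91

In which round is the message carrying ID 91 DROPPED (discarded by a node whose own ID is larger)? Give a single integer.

Round 1: pos1(id10) recv 44: fwd; pos2(id90) recv 10: drop; pos3(id93) recv 90: drop; pos4(id91) recv 93: fwd; pos0(id44) recv 91: fwd
Round 2: pos2(id90) recv 44: drop; pos0(id44) recv 93: fwd; pos1(id10) recv 91: fwd
Round 3: pos1(id10) recv 93: fwd; pos2(id90) recv 91: fwd
Round 4: pos2(id90) recv 93: fwd; pos3(id93) recv 91: drop
Round 5: pos3(id93) recv 93: ELECTED
Message ID 91 originates at pos 4; dropped at pos 3 in round 4

Answer: 4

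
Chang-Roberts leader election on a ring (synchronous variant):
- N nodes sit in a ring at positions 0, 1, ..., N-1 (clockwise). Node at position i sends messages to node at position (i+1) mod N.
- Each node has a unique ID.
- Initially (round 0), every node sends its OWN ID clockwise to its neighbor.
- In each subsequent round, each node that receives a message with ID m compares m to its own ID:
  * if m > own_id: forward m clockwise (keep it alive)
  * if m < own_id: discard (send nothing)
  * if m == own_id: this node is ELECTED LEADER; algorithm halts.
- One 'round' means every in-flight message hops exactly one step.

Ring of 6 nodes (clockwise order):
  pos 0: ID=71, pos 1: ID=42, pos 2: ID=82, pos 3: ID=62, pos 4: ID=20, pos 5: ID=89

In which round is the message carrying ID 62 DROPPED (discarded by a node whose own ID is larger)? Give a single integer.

Answer: 2

Derivation:
Round 1: pos1(id42) recv 71: fwd; pos2(id82) recv 42: drop; pos3(id62) recv 82: fwd; pos4(id20) recv 62: fwd; pos5(id89) recv 20: drop; pos0(id71) recv 89: fwd
Round 2: pos2(id82) recv 71: drop; pos4(id20) recv 82: fwd; pos5(id89) recv 62: drop; pos1(id42) recv 89: fwd
Round 3: pos5(id89) recv 82: drop; pos2(id82) recv 89: fwd
Round 4: pos3(id62) recv 89: fwd
Round 5: pos4(id20) recv 89: fwd
Round 6: pos5(id89) recv 89: ELECTED
Message ID 62 originates at pos 3; dropped at pos 5 in round 2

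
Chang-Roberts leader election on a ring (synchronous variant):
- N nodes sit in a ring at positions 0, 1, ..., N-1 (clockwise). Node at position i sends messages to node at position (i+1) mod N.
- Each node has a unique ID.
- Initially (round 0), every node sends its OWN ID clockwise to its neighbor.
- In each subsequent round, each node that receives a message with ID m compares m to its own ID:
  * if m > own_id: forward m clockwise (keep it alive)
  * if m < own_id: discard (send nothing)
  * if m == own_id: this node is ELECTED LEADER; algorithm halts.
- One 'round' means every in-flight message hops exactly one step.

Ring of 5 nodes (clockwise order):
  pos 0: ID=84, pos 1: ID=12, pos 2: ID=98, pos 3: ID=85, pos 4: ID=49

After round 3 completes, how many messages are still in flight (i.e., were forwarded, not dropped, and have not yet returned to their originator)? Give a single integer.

Answer: 2

Derivation:
Round 1: pos1(id12) recv 84: fwd; pos2(id98) recv 12: drop; pos3(id85) recv 98: fwd; pos4(id49) recv 85: fwd; pos0(id84) recv 49: drop
Round 2: pos2(id98) recv 84: drop; pos4(id49) recv 98: fwd; pos0(id84) recv 85: fwd
Round 3: pos0(id84) recv 98: fwd; pos1(id12) recv 85: fwd
After round 3: 2 messages still in flight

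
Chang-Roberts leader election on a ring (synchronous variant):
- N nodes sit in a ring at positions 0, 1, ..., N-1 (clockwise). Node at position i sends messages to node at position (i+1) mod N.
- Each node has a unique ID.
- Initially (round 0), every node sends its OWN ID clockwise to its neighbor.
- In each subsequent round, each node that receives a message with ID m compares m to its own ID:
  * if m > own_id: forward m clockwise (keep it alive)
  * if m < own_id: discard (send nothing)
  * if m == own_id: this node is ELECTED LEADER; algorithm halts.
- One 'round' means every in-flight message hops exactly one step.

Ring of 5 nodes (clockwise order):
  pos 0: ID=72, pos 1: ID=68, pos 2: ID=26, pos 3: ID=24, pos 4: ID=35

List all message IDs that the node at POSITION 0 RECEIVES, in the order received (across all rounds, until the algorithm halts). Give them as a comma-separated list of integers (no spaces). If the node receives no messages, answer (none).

Round 1: pos1(id68) recv 72: fwd; pos2(id26) recv 68: fwd; pos3(id24) recv 26: fwd; pos4(id35) recv 24: drop; pos0(id72) recv 35: drop
Round 2: pos2(id26) recv 72: fwd; pos3(id24) recv 68: fwd; pos4(id35) recv 26: drop
Round 3: pos3(id24) recv 72: fwd; pos4(id35) recv 68: fwd
Round 4: pos4(id35) recv 72: fwd; pos0(id72) recv 68: drop
Round 5: pos0(id72) recv 72: ELECTED

Answer: 35,68,72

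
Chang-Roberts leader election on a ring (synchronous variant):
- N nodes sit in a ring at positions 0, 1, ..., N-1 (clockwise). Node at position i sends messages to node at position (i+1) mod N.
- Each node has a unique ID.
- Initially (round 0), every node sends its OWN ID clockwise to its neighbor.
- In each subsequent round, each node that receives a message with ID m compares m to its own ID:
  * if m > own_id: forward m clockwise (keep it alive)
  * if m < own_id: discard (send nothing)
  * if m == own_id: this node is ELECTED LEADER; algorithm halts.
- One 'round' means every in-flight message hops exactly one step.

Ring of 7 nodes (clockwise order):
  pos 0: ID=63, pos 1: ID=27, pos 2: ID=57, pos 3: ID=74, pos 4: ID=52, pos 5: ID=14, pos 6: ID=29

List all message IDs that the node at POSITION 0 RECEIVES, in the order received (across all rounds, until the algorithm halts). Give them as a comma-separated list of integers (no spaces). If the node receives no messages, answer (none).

Round 1: pos1(id27) recv 63: fwd; pos2(id57) recv 27: drop; pos3(id74) recv 57: drop; pos4(id52) recv 74: fwd; pos5(id14) recv 52: fwd; pos6(id29) recv 14: drop; pos0(id63) recv 29: drop
Round 2: pos2(id57) recv 63: fwd; pos5(id14) recv 74: fwd; pos6(id29) recv 52: fwd
Round 3: pos3(id74) recv 63: drop; pos6(id29) recv 74: fwd; pos0(id63) recv 52: drop
Round 4: pos0(id63) recv 74: fwd
Round 5: pos1(id27) recv 74: fwd
Round 6: pos2(id57) recv 74: fwd
Round 7: pos3(id74) recv 74: ELECTED

Answer: 29,52,74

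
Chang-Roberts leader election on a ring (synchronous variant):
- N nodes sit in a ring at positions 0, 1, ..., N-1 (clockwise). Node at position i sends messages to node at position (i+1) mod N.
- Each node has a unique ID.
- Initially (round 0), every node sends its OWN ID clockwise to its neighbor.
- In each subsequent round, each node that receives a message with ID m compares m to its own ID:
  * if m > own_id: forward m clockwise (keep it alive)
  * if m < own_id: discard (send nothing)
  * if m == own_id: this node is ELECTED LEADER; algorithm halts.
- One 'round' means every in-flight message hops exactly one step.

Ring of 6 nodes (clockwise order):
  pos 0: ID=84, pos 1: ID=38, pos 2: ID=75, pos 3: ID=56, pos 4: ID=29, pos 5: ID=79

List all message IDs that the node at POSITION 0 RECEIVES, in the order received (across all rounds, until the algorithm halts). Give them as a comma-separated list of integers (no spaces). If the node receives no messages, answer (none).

Round 1: pos1(id38) recv 84: fwd; pos2(id75) recv 38: drop; pos3(id56) recv 75: fwd; pos4(id29) recv 56: fwd; pos5(id79) recv 29: drop; pos0(id84) recv 79: drop
Round 2: pos2(id75) recv 84: fwd; pos4(id29) recv 75: fwd; pos5(id79) recv 56: drop
Round 3: pos3(id56) recv 84: fwd; pos5(id79) recv 75: drop
Round 4: pos4(id29) recv 84: fwd
Round 5: pos5(id79) recv 84: fwd
Round 6: pos0(id84) recv 84: ELECTED

Answer: 79,84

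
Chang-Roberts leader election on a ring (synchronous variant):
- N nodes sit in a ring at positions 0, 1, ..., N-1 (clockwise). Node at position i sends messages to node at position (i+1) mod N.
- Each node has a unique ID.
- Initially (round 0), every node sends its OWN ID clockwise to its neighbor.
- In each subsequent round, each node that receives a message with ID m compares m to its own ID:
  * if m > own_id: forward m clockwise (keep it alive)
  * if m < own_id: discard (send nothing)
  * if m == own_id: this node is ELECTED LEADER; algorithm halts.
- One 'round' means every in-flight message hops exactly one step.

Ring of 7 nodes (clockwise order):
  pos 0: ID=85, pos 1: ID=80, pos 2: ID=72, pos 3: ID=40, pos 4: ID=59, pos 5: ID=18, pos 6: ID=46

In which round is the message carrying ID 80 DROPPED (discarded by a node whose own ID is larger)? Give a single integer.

Round 1: pos1(id80) recv 85: fwd; pos2(id72) recv 80: fwd; pos3(id40) recv 72: fwd; pos4(id59) recv 40: drop; pos5(id18) recv 59: fwd; pos6(id46) recv 18: drop; pos0(id85) recv 46: drop
Round 2: pos2(id72) recv 85: fwd; pos3(id40) recv 80: fwd; pos4(id59) recv 72: fwd; pos6(id46) recv 59: fwd
Round 3: pos3(id40) recv 85: fwd; pos4(id59) recv 80: fwd; pos5(id18) recv 72: fwd; pos0(id85) recv 59: drop
Round 4: pos4(id59) recv 85: fwd; pos5(id18) recv 80: fwd; pos6(id46) recv 72: fwd
Round 5: pos5(id18) recv 85: fwd; pos6(id46) recv 80: fwd; pos0(id85) recv 72: drop
Round 6: pos6(id46) recv 85: fwd; pos0(id85) recv 80: drop
Round 7: pos0(id85) recv 85: ELECTED
Message ID 80 originates at pos 1; dropped at pos 0 in round 6

Answer: 6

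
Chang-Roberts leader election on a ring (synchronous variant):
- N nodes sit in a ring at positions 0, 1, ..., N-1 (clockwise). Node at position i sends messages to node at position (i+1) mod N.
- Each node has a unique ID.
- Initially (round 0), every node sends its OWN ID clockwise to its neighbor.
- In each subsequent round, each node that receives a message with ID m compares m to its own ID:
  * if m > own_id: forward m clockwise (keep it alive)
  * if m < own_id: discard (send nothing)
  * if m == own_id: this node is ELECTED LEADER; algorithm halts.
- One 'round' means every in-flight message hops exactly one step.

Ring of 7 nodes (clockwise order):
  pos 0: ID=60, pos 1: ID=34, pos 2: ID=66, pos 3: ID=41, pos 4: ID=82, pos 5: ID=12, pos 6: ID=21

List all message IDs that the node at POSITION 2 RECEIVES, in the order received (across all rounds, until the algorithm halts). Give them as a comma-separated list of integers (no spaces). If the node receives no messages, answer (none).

Answer: 34,60,82

Derivation:
Round 1: pos1(id34) recv 60: fwd; pos2(id66) recv 34: drop; pos3(id41) recv 66: fwd; pos4(id82) recv 41: drop; pos5(id12) recv 82: fwd; pos6(id21) recv 12: drop; pos0(id60) recv 21: drop
Round 2: pos2(id66) recv 60: drop; pos4(id82) recv 66: drop; pos6(id21) recv 82: fwd
Round 3: pos0(id60) recv 82: fwd
Round 4: pos1(id34) recv 82: fwd
Round 5: pos2(id66) recv 82: fwd
Round 6: pos3(id41) recv 82: fwd
Round 7: pos4(id82) recv 82: ELECTED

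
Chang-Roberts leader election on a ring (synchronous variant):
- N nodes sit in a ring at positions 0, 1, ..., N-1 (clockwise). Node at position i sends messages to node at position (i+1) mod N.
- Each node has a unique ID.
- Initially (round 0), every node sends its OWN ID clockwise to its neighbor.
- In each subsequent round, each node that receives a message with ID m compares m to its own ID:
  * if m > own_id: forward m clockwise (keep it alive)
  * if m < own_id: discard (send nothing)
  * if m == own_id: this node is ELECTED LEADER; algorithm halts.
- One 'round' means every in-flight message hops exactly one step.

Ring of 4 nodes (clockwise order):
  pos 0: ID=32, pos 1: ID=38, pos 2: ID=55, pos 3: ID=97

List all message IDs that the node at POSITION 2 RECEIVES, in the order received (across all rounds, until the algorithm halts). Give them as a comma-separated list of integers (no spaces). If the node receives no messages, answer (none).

Round 1: pos1(id38) recv 32: drop; pos2(id55) recv 38: drop; pos3(id97) recv 55: drop; pos0(id32) recv 97: fwd
Round 2: pos1(id38) recv 97: fwd
Round 3: pos2(id55) recv 97: fwd
Round 4: pos3(id97) recv 97: ELECTED

Answer: 38,97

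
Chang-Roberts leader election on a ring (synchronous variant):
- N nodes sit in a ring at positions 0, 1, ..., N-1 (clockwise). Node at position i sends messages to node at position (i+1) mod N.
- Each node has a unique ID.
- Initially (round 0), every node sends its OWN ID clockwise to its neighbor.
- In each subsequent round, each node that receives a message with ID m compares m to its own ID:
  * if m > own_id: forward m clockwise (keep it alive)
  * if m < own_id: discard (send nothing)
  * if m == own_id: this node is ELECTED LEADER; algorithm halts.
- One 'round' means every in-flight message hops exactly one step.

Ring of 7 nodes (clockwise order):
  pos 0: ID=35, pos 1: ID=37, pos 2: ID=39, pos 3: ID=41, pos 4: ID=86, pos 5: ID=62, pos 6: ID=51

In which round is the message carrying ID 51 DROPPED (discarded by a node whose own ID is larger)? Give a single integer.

Answer: 5

Derivation:
Round 1: pos1(id37) recv 35: drop; pos2(id39) recv 37: drop; pos3(id41) recv 39: drop; pos4(id86) recv 41: drop; pos5(id62) recv 86: fwd; pos6(id51) recv 62: fwd; pos0(id35) recv 51: fwd
Round 2: pos6(id51) recv 86: fwd; pos0(id35) recv 62: fwd; pos1(id37) recv 51: fwd
Round 3: pos0(id35) recv 86: fwd; pos1(id37) recv 62: fwd; pos2(id39) recv 51: fwd
Round 4: pos1(id37) recv 86: fwd; pos2(id39) recv 62: fwd; pos3(id41) recv 51: fwd
Round 5: pos2(id39) recv 86: fwd; pos3(id41) recv 62: fwd; pos4(id86) recv 51: drop
Round 6: pos3(id41) recv 86: fwd; pos4(id86) recv 62: drop
Round 7: pos4(id86) recv 86: ELECTED
Message ID 51 originates at pos 6; dropped at pos 4 in round 5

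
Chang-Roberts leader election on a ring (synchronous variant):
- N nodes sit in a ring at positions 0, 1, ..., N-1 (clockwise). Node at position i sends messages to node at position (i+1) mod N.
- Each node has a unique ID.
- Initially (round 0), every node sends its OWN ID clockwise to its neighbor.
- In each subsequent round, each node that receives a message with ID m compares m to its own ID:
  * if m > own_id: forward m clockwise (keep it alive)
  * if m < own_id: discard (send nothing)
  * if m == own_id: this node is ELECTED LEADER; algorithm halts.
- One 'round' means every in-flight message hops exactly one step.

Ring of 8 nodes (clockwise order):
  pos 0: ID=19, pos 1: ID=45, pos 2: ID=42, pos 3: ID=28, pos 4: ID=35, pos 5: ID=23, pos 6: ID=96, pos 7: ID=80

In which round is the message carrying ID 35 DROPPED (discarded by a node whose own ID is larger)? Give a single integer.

Answer: 2

Derivation:
Round 1: pos1(id45) recv 19: drop; pos2(id42) recv 45: fwd; pos3(id28) recv 42: fwd; pos4(id35) recv 28: drop; pos5(id23) recv 35: fwd; pos6(id96) recv 23: drop; pos7(id80) recv 96: fwd; pos0(id19) recv 80: fwd
Round 2: pos3(id28) recv 45: fwd; pos4(id35) recv 42: fwd; pos6(id96) recv 35: drop; pos0(id19) recv 96: fwd; pos1(id45) recv 80: fwd
Round 3: pos4(id35) recv 45: fwd; pos5(id23) recv 42: fwd; pos1(id45) recv 96: fwd; pos2(id42) recv 80: fwd
Round 4: pos5(id23) recv 45: fwd; pos6(id96) recv 42: drop; pos2(id42) recv 96: fwd; pos3(id28) recv 80: fwd
Round 5: pos6(id96) recv 45: drop; pos3(id28) recv 96: fwd; pos4(id35) recv 80: fwd
Round 6: pos4(id35) recv 96: fwd; pos5(id23) recv 80: fwd
Round 7: pos5(id23) recv 96: fwd; pos6(id96) recv 80: drop
Round 8: pos6(id96) recv 96: ELECTED
Message ID 35 originates at pos 4; dropped at pos 6 in round 2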